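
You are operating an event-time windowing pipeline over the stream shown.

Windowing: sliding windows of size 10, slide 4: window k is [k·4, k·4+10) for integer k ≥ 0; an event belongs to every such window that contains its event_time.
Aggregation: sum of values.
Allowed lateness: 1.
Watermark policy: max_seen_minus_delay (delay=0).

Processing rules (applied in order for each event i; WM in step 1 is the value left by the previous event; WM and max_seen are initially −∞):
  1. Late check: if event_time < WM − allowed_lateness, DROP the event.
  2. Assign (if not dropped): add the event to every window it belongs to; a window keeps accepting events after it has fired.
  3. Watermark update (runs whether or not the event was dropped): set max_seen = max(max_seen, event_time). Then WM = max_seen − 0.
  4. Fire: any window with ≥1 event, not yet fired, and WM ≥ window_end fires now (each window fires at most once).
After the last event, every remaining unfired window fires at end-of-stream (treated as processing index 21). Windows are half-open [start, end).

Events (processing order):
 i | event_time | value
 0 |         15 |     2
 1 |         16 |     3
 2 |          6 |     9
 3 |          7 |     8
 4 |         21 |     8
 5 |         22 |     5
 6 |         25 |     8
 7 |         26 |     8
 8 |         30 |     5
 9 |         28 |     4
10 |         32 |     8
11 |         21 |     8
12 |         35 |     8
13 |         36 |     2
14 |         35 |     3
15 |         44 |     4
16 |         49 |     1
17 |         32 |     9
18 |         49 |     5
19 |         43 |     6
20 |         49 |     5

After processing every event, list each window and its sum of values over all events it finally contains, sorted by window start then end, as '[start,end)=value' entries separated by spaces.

[8,18)=5 [12,22)=13 [16,26)=24 [20,30)=29 [24,34)=29 [28,38)=26 [32,42)=21 [36,46)=6 [40,50)=15 [44,54)=15 [48,58)=11

i=0 t=15 v=2: → [12,22),[8,18); WM=15
i=1 t=16 v=3: → [16,26),[12,22),[8,18); WM=16
i=2 t=6 v=9: DROP (t<16-1); WM=16
i=3 t=7 v=8: DROP (t<16-1); WM=16
i=4 t=21 v=8: → [20,30),[16,26),[12,22); WM=21; [8,18) fires=5
i=5 t=22 v=5: → [20,30),[16,26); WM=22; [12,22) fires=13
i=6 t=25 v=8: → [24,34),[20,30),[16,26); WM=25
i=7 t=26 v=8: → [24,34),[20,30); WM=26; [16,26) fires=24
i=8 t=30 v=5: → [28,38),[24,34); WM=30; [20,30) fires=29
i=9 t=28 v=4: DROP (t<30-1); WM=30
i=10 t=32 v=8: → [32,42),[28,38),[24,34); WM=32
i=11 t=21 v=8: DROP (t<32-1); WM=32
i=12 t=35 v=8: → [32,42),[28,38); WM=35; [24,34) fires=29
i=13 t=36 v=2: → [36,46),[32,42),[28,38); WM=36
i=14 t=35 v=3: → [32,42),[28,38); WM=36
i=15 t=44 v=4: → [44,54),[40,50),[36,46); WM=44; [28,38) fires=26 [32,42) fires=21
i=16 t=49 v=1: → [48,58),[44,54),[40,50); WM=49; [36,46) fires=6
i=17 t=32 v=9: DROP (t<49-1); WM=49
i=18 t=49 v=5: → [48,58),[44,54),[40,50); WM=49
i=19 t=43 v=6: DROP (t<49-1); WM=49
i=20 t=49 v=5: → [48,58),[44,54),[40,50); WM=49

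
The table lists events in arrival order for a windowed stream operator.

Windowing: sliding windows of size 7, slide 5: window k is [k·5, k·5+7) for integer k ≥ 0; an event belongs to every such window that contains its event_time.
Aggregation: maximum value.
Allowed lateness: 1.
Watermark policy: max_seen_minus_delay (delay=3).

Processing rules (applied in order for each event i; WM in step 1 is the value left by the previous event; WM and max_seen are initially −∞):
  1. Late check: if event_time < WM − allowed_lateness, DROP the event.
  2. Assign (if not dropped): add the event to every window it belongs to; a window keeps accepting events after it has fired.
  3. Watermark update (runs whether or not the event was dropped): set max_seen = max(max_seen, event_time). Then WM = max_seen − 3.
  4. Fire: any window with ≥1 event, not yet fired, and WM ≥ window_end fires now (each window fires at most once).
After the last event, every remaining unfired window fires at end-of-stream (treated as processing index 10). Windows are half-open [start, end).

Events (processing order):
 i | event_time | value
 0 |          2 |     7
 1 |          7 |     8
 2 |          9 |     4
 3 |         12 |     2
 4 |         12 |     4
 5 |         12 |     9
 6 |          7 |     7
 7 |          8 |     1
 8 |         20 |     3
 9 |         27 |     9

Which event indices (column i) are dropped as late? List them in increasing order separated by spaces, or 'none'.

i=0 t=2 v=7: → [0,7); WM=-1
i=1 t=7 v=8: → [5,12); WM=4
i=2 t=9 v=4: → [5,12); WM=6
i=3 t=12 v=2: → [10,17); WM=9; [0,7) fires=7
i=4 t=12 v=4: → [10,17); WM=9
i=5 t=12 v=9: → [10,17); WM=9
i=6 t=7 v=7: DROP (t<9-1); WM=9
i=7 t=8 v=1: → [5,12); WM=9
i=8 t=20 v=3: → [20,27),[15,22); WM=17; [5,12) fires=8 [10,17) fires=9
i=9 t=27 v=9: → [25,32); WM=24; [15,22) fires=3

6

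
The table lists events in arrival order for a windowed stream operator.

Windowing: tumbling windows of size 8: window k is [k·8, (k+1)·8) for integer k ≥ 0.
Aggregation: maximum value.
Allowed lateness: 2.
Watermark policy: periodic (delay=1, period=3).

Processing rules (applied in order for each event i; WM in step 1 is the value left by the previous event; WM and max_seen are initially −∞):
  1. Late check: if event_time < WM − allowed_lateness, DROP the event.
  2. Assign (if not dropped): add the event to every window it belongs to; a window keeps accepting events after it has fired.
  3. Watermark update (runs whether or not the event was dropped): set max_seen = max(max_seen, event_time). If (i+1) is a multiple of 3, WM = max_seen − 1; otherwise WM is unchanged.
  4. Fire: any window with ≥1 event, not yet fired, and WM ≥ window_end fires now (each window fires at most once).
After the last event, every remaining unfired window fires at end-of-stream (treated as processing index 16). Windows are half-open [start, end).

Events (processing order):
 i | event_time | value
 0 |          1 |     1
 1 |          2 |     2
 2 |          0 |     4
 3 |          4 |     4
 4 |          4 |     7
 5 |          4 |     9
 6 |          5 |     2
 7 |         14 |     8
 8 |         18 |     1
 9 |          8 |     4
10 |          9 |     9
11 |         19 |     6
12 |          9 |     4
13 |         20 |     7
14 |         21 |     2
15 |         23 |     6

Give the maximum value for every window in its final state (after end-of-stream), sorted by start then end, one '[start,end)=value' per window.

i=0 t=1 v=1: → [0,8); WM=−∞
i=1 t=2 v=2: → [0,8); WM=−∞
i=2 t=0 v=4: → [0,8); WM=1
i=3 t=4 v=4: → [0,8); WM=1
i=4 t=4 v=7: → [0,8); WM=1
i=5 t=4 v=9: → [0,8); WM=3
i=6 t=5 v=2: → [0,8); WM=3
i=7 t=14 v=8: → [8,16); WM=3
i=8 t=18 v=1: → [16,24); WM=17; [0,8) fires=9 [8,16) fires=8
i=9 t=8 v=4: DROP (t<17-2); WM=17
i=10 t=9 v=9: DROP (t<17-2); WM=17
i=11 t=19 v=6: → [16,24); WM=18
i=12 t=9 v=4: DROP (t<18-2); WM=18
i=13 t=20 v=7: → [16,24); WM=18
i=14 t=21 v=2: → [16,24); WM=20
i=15 t=23 v=6: → [16,24); WM=20

[0,8)=9 [8,16)=8 [16,24)=7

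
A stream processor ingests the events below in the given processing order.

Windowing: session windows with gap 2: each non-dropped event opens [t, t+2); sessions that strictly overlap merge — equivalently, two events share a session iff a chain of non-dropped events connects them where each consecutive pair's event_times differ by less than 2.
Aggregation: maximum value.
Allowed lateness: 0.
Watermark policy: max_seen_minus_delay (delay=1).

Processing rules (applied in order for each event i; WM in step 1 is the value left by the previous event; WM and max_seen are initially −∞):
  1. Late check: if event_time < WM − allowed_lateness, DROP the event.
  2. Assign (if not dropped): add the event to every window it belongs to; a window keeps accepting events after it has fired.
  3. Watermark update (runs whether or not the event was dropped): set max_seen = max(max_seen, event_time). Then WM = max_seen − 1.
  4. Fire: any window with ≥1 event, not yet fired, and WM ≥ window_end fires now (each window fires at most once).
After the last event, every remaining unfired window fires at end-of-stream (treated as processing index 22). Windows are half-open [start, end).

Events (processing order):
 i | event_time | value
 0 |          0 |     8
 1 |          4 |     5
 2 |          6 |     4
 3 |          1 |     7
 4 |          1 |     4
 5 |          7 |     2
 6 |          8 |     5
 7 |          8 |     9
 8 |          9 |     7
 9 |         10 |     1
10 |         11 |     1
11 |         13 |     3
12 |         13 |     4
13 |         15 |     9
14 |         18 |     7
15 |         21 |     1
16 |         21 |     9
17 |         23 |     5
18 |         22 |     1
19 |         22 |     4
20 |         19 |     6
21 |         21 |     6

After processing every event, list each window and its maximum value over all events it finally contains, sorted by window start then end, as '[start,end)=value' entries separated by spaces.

i=0 t=0 v=8: → [0,2); WM=-1
i=1 t=4 v=5: → [4,6); WM=3
i=2 t=6 v=4: → [6,8); WM=5
i=3 t=1 v=7: DROP (t<5-0); WM=5
i=4 t=1 v=4: DROP (t<5-0); WM=5
i=5 t=7 v=2: → [6,9); WM=6
i=6 t=8 v=5: → [6,10); WM=7
i=7 t=8 v=9: → [6,10); WM=7
i=8 t=9 v=7: → [6,11); WM=8
i=9 t=10 v=1: → [6,12); WM=9
i=10 t=11 v=1: → [6,13); WM=10
i=11 t=13 v=3: → [13,15); WM=12
i=12 t=13 v=4: → [13,15); WM=12
i=13 t=15 v=9: → [15,17); WM=14
i=14 t=18 v=7: → [18,20); WM=17
i=15 t=21 v=1: → [21,23); WM=20
i=16 t=21 v=9: → [21,23); WM=20
i=17 t=23 v=5: → [23,25); WM=22
i=18 t=22 v=1: → [21,25); WM=22
i=19 t=22 v=4: → [21,25); WM=22
i=20 t=19 v=6: DROP (t<22-0); WM=22
i=21 t=21 v=6: DROP (t<22-0); WM=22

[0,2)=8 [4,6)=5 [6,13)=9 [13,15)=4 [15,17)=9 [18,20)=7 [21,25)=9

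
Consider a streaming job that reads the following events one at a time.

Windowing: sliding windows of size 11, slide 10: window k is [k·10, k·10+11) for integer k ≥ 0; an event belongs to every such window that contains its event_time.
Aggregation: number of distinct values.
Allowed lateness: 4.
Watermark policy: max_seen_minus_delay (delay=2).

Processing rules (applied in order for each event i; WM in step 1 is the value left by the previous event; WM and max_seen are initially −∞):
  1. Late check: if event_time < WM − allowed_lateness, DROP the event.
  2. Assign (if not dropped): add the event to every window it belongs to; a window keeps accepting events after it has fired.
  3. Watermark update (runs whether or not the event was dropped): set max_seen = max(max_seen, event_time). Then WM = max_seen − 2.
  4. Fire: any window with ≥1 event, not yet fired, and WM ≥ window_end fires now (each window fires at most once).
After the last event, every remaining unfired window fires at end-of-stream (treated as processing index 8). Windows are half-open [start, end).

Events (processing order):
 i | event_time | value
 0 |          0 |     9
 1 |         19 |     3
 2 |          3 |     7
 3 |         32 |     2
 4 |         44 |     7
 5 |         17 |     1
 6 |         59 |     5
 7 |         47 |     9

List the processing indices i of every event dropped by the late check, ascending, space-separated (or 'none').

i=0 t=0 v=9: → [0,11); WM=-2
i=1 t=19 v=3: → [10,21); WM=17; [0,11) fires=1
i=2 t=3 v=7: DROP (t<17-4); WM=17
i=3 t=32 v=2: → [30,41); WM=30; [10,21) fires=1
i=4 t=44 v=7: → [40,51); WM=42; [30,41) fires=1
i=5 t=17 v=1: DROP (t<42-4); WM=42
i=6 t=59 v=5: → [50,61); WM=57; [40,51) fires=1
i=7 t=47 v=9: DROP (t<57-4); WM=57

2 5 7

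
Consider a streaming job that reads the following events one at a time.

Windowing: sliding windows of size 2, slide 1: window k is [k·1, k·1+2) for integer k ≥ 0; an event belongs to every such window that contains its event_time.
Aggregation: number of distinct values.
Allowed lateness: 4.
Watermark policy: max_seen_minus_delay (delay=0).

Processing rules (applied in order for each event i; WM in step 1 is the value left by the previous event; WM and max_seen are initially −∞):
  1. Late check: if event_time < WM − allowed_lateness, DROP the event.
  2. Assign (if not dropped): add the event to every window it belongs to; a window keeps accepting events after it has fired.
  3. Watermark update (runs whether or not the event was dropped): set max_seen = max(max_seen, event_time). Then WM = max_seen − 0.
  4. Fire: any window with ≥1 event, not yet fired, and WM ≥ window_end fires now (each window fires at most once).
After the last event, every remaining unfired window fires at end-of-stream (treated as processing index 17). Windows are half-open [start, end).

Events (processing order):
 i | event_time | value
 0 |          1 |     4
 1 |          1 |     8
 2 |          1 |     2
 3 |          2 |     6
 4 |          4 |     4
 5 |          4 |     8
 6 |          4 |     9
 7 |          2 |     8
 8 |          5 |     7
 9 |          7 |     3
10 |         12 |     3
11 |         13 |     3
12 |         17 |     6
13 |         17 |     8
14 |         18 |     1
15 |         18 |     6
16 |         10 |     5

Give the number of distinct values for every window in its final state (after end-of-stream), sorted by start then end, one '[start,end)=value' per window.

i=0 t=1 v=4: → [1,3),[0,2); WM=1
i=1 t=1 v=8: → [1,3),[0,2); WM=1
i=2 t=1 v=2: → [1,3),[0,2); WM=1
i=3 t=2 v=6: → [2,4),[1,3); WM=2; [0,2) fires=3
i=4 t=4 v=4: → [4,6),[3,5); WM=4; [1,3) fires=4 [2,4) fires=1
i=5 t=4 v=8: → [4,6),[3,5); WM=4
i=6 t=4 v=9: → [4,6),[3,5); WM=4
i=7 t=2 v=8: → [2,4),[1,3); WM=4
i=8 t=5 v=7: → [5,7),[4,6); WM=5; [3,5) fires=3
i=9 t=7 v=3: → [7,9),[6,8); WM=7; [4,6) fires=4 [5,7) fires=1
i=10 t=12 v=3: → [12,14),[11,13); WM=12; [6,8) fires=1 [7,9) fires=1
i=11 t=13 v=3: → [13,15),[12,14); WM=13; [11,13) fires=1
i=12 t=17 v=6: → [17,19),[16,18); WM=17; [12,14) fires=1 [13,15) fires=1
i=13 t=17 v=8: → [17,19),[16,18); WM=17
i=14 t=18 v=1: → [18,20),[17,19); WM=18; [16,18) fires=2
i=15 t=18 v=6: → [18,20),[17,19); WM=18
i=16 t=10 v=5: DROP (t<18-4); WM=18

[0,2)=3 [1,3)=4 [2,4)=2 [3,5)=3 [4,6)=4 [5,7)=1 [6,8)=1 [7,9)=1 [11,13)=1 [12,14)=1 [13,15)=1 [16,18)=2 [17,19)=3 [18,20)=2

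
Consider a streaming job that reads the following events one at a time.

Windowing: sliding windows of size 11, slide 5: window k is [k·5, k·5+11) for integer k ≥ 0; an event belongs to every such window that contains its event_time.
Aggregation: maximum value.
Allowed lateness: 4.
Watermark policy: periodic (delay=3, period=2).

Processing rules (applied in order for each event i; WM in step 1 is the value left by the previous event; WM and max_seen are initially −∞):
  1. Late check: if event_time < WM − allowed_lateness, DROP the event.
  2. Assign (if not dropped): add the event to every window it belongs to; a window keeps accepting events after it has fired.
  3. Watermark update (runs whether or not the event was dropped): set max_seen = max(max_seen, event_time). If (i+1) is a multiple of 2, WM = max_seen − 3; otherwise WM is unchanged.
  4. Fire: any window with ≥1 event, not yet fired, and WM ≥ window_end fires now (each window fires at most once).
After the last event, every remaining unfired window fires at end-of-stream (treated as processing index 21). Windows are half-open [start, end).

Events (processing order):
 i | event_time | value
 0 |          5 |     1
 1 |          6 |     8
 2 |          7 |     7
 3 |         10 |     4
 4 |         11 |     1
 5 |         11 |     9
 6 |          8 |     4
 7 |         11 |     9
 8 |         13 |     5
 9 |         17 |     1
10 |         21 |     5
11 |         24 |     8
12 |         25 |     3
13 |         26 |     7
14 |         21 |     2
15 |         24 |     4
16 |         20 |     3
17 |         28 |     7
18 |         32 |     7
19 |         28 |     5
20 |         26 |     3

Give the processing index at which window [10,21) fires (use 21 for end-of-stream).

i=0 t=5 v=1: → [5,16),[0,11); WM=−∞
i=1 t=6 v=8: → [5,16),[0,11); WM=3
i=2 t=7 v=7: → [5,16),[0,11); WM=3
i=3 t=10 v=4: → [10,21),[5,16),[0,11); WM=7
i=4 t=11 v=1: → [10,21),[5,16); WM=7
i=5 t=11 v=9: → [10,21),[5,16); WM=8
i=6 t=8 v=4: → [5,16),[0,11); WM=8
i=7 t=11 v=9: → [10,21),[5,16); WM=8
i=8 t=13 v=5: → [10,21),[5,16); WM=8
i=9 t=17 v=1: → [15,26),[10,21); WM=14; [0,11) fires=8
i=10 t=21 v=5: → [20,31),[15,26); WM=14
i=11 t=24 v=8: → [20,31),[15,26); WM=21; [5,16) fires=9 [10,21) fires=9
i=12 t=25 v=3: → [25,36),[20,31),[15,26); WM=21
i=13 t=26 v=7: → [25,36),[20,31); WM=23
i=14 t=21 v=2: → [20,31),[15,26); WM=23
i=15 t=24 v=4: → [20,31),[15,26); WM=23
i=16 t=20 v=3: → [20,31),[15,26),[10,21); WM=23
i=17 t=28 v=7: → [25,36),[20,31); WM=25
i=18 t=32 v=7: → [30,41),[25,36); WM=25
i=19 t=28 v=5: → [25,36),[20,31); WM=29; [15,26) fires=8
i=20 t=26 v=3: → [25,36),[20,31); WM=29

11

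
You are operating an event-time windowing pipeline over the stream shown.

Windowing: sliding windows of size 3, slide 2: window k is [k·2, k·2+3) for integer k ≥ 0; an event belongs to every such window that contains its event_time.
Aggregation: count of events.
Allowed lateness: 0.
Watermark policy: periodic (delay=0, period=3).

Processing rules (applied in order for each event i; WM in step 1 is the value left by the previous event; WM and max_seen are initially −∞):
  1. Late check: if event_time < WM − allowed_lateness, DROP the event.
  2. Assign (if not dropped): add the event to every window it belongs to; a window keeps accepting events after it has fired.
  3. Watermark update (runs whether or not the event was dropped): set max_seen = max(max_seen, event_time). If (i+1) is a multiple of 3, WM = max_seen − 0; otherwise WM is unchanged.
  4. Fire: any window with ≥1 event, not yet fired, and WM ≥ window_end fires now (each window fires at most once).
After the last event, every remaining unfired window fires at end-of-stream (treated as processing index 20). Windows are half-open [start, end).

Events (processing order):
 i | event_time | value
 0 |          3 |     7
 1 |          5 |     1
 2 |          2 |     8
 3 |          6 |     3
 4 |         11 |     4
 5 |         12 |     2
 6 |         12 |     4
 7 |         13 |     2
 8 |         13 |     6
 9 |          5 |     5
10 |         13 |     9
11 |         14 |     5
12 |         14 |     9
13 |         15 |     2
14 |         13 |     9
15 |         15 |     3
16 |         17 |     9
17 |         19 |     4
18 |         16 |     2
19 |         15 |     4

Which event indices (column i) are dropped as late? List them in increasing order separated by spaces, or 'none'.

9 14 18 19

i=0 t=3 v=7: → [2,5); WM=−∞
i=1 t=5 v=1: → [4,7); WM=−∞
i=2 t=2 v=8: → [2,5),[0,3); WM=5; [0,3) fires=1 [2,5) fires=2
i=3 t=6 v=3: → [6,9),[4,7); WM=5
i=4 t=11 v=4: → [10,13); WM=5
i=5 t=12 v=2: → [12,15),[10,13); WM=12; [4,7) fires=2 [6,9) fires=1
i=6 t=12 v=4: → [12,15),[10,13); WM=12
i=7 t=13 v=2: → [12,15); WM=12
i=8 t=13 v=6: → [12,15); WM=13; [10,13) fires=3
i=9 t=5 v=5: DROP (t<13-0); WM=13
i=10 t=13 v=9: → [12,15); WM=13
i=11 t=14 v=5: → [14,17),[12,15); WM=14
i=12 t=14 v=9: → [14,17),[12,15); WM=14
i=13 t=15 v=2: → [14,17); WM=14
i=14 t=13 v=9: DROP (t<14-0); WM=15; [12,15) fires=7
i=15 t=15 v=3: → [14,17); WM=15
i=16 t=17 v=9: → [16,19); WM=15
i=17 t=19 v=4: → [18,21); WM=19; [14,17) fires=4 [16,19) fires=1
i=18 t=16 v=2: DROP (t<19-0); WM=19
i=19 t=15 v=4: DROP (t<19-0); WM=19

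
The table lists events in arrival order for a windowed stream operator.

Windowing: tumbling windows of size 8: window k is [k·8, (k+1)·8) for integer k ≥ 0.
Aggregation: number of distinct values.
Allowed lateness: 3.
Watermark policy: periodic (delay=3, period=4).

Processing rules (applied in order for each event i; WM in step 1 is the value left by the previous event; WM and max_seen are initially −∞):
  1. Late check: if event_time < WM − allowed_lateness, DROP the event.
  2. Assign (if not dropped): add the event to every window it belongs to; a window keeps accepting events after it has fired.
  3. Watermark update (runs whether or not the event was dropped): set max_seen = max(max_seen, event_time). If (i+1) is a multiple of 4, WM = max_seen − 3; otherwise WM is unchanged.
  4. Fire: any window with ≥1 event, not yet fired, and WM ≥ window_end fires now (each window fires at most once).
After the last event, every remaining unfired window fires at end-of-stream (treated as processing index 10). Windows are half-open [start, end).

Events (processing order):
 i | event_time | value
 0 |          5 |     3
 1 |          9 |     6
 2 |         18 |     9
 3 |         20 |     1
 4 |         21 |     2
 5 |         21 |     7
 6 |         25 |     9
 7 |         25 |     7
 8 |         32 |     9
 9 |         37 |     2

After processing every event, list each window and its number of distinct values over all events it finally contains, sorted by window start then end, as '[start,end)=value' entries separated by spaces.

i=0 t=5 v=3: → [0,8); WM=−∞
i=1 t=9 v=6: → [8,16); WM=−∞
i=2 t=18 v=9: → [16,24); WM=−∞
i=3 t=20 v=1: → [16,24); WM=17; [0,8) fires=1 [8,16) fires=1
i=4 t=21 v=2: → [16,24); WM=17
i=5 t=21 v=7: → [16,24); WM=17
i=6 t=25 v=9: → [24,32); WM=17
i=7 t=25 v=7: → [24,32); WM=22
i=8 t=32 v=9: → [32,40); WM=22
i=9 t=37 v=2: → [32,40); WM=22

[0,8)=1 [8,16)=1 [16,24)=4 [24,32)=2 [32,40)=2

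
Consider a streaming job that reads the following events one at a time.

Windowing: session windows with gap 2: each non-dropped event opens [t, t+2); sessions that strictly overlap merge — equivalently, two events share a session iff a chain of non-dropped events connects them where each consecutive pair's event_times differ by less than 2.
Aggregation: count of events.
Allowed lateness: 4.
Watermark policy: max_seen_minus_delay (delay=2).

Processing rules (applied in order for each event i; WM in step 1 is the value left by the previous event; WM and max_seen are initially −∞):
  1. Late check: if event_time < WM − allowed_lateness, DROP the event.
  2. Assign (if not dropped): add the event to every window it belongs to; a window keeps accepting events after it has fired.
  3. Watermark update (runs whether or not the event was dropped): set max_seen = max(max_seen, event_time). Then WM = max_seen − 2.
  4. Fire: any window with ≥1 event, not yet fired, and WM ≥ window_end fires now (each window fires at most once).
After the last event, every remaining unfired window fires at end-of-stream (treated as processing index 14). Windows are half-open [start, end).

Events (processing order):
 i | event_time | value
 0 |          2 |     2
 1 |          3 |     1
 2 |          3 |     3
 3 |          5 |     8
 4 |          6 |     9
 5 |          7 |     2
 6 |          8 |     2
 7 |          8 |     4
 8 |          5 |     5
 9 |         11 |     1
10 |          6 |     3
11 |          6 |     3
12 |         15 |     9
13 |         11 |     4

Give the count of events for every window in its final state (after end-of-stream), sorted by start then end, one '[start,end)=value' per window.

i=0 t=2 v=2: → [2,4); WM=0
i=1 t=3 v=1: → [2,5); WM=1
i=2 t=3 v=3: → [2,5); WM=1
i=3 t=5 v=8: → [5,7); WM=3
i=4 t=6 v=9: → [5,8); WM=4
i=5 t=7 v=2: → [5,9); WM=5
i=6 t=8 v=2: → [5,10); WM=6
i=7 t=8 v=4: → [5,10); WM=6
i=8 t=5 v=5: → [5,10); WM=6
i=9 t=11 v=1: → [11,13); WM=9
i=10 t=6 v=3: → [5,10); WM=9
i=11 t=6 v=3: → [5,10); WM=9
i=12 t=15 v=9: → [15,17); WM=13
i=13 t=11 v=4: → [11,13); WM=13

[2,5)=3 [5,10)=8 [11,13)=2 [15,17)=1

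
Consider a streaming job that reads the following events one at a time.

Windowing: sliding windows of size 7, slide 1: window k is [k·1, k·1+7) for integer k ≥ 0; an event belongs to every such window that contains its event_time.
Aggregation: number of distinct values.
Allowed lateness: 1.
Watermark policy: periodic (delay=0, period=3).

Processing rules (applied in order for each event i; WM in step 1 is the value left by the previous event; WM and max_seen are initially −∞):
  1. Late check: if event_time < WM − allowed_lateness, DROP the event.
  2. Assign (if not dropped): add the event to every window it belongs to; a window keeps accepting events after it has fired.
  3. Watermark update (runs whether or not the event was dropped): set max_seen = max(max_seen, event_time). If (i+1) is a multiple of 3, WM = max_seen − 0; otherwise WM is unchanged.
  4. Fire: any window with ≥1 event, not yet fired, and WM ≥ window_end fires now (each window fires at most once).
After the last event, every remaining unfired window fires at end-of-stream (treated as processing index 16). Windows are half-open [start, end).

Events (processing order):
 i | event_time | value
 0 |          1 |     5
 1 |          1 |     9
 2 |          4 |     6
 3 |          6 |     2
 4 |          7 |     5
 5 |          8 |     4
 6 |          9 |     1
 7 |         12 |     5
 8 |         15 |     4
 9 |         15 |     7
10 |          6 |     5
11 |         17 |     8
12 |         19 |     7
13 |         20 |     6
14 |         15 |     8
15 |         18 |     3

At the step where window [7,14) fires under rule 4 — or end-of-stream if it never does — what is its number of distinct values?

i=0 t=1 v=5: → [1,8),[0,7); WM=−∞
i=1 t=1 v=9: → [1,8),[0,7); WM=−∞
i=2 t=4 v=6: → [4,11),[3,10),[2,9),[1,8),[0,7); WM=4
i=3 t=6 v=2: → [6,13),[5,12),[4,11),[3,10),[2,9),[1,8),[0,7); WM=4
i=4 t=7 v=5: → [7,14),[6,13),[5,12),[4,11),[3,10),[2,9),[1,8); WM=4
i=5 t=8 v=4: → [8,15),[7,14),[6,13),[5,12),[4,11),[3,10),[2,9); WM=8; [0,7) fires=4 [1,8) fires=4
i=6 t=9 v=1: → [9,16),[8,15),[7,14),[6,13),[5,12),[4,11),[3,10); WM=8
i=7 t=12 v=5: → [12,19),[11,18),[10,17),[9,16),[8,15),[7,14),[6,13); WM=8
i=8 t=15 v=4: → [15,22),[14,21),[13,20),[12,19),[11,18),[10,17),[9,16); WM=15; [2,9) fires=4 [3,10) fires=5 [4,11) fires=5 [5,12) fires=4 [6,13) fires=4 [7,14) fires=3 [8,15) fires=3
i=9 t=15 v=7: → [15,22),[14,21),[13,20),[12,19),[11,18),[10,17),[9,16); WM=15
i=10 t=6 v=5: DROP (t<15-1); WM=15
i=11 t=17 v=8: → [17,24),[16,23),[15,22),[14,21),[13,20),[12,19),[11,18); WM=17; [9,16) fires=4 [10,17) fires=3
i=12 t=19 v=7: → [19,26),[18,25),[17,24),[16,23),[15,22),[14,21),[13,20); WM=17
i=13 t=20 v=6: → [20,27),[19,26),[18,25),[17,24),[16,23),[15,22),[14,21); WM=17
i=14 t=15 v=8: DROP (t<17-1); WM=20; [11,18) fires=4 [12,19) fires=4 [13,20) fires=3
i=15 t=18 v=3: DROP (t<20-1); WM=20

3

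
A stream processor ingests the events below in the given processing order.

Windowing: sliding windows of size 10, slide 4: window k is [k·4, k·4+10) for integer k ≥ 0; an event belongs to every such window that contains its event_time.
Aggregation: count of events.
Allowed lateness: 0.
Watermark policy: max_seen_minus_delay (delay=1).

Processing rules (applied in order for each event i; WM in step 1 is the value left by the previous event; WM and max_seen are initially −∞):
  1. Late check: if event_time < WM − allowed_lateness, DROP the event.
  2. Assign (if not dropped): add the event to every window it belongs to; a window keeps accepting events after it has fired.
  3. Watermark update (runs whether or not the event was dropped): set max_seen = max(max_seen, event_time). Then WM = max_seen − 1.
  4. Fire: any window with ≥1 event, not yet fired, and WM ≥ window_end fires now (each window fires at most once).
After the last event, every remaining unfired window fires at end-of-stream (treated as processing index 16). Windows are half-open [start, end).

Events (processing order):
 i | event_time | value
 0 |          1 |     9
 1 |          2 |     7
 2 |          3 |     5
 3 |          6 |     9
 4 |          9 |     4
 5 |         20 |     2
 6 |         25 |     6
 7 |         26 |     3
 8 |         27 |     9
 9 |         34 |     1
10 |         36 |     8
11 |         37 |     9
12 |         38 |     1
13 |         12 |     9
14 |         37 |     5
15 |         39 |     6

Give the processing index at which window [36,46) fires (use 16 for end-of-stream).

16

i=0 t=1 v=9: → [0,10); WM=0
i=1 t=2 v=7: → [0,10); WM=1
i=2 t=3 v=5: → [0,10); WM=2
i=3 t=6 v=9: → [4,14),[0,10); WM=5
i=4 t=9 v=4: → [8,18),[4,14),[0,10); WM=8
i=5 t=20 v=2: → [20,30),[16,26),[12,22); WM=19; [0,10) fires=5 [4,14) fires=2 [8,18) fires=1
i=6 t=25 v=6: → [24,34),[20,30),[16,26); WM=24; [12,22) fires=1
i=7 t=26 v=3: → [24,34),[20,30); WM=25
i=8 t=27 v=9: → [24,34),[20,30); WM=26; [16,26) fires=2
i=9 t=34 v=1: → [32,42),[28,38); WM=33; [20,30) fires=4
i=10 t=36 v=8: → [36,46),[32,42),[28,38); WM=35; [24,34) fires=3
i=11 t=37 v=9: → [36,46),[32,42),[28,38); WM=36
i=12 t=38 v=1: → [36,46),[32,42); WM=37
i=13 t=12 v=9: DROP (t<37-0); WM=37
i=14 t=37 v=5: → [36,46),[32,42),[28,38); WM=37
i=15 t=39 v=6: → [36,46),[32,42); WM=38; [28,38) fires=4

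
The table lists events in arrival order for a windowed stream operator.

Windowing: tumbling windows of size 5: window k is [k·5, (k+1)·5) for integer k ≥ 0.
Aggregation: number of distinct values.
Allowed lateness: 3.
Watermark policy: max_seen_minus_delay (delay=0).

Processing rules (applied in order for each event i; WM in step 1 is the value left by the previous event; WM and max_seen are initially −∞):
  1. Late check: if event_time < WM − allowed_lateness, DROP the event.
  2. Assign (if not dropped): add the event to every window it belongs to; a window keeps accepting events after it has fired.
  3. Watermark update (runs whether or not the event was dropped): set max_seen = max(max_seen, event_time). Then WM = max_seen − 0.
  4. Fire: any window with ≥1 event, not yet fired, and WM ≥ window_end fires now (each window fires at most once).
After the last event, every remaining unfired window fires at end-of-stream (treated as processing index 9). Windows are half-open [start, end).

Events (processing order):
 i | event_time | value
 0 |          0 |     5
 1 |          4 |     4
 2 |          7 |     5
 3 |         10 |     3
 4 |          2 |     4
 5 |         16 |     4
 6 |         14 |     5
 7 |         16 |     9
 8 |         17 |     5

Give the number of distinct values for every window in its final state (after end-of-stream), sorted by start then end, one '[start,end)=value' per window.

i=0 t=0 v=5: → [0,5); WM=0
i=1 t=4 v=4: → [0,5); WM=4
i=2 t=7 v=5: → [5,10); WM=7; [0,5) fires=2
i=3 t=10 v=3: → [10,15); WM=10; [5,10) fires=1
i=4 t=2 v=4: DROP (t<10-3); WM=10
i=5 t=16 v=4: → [15,20); WM=16; [10,15) fires=1
i=6 t=14 v=5: → [10,15); WM=16
i=7 t=16 v=9: → [15,20); WM=16
i=8 t=17 v=5: → [15,20); WM=17

[0,5)=2 [5,10)=1 [10,15)=2 [15,20)=3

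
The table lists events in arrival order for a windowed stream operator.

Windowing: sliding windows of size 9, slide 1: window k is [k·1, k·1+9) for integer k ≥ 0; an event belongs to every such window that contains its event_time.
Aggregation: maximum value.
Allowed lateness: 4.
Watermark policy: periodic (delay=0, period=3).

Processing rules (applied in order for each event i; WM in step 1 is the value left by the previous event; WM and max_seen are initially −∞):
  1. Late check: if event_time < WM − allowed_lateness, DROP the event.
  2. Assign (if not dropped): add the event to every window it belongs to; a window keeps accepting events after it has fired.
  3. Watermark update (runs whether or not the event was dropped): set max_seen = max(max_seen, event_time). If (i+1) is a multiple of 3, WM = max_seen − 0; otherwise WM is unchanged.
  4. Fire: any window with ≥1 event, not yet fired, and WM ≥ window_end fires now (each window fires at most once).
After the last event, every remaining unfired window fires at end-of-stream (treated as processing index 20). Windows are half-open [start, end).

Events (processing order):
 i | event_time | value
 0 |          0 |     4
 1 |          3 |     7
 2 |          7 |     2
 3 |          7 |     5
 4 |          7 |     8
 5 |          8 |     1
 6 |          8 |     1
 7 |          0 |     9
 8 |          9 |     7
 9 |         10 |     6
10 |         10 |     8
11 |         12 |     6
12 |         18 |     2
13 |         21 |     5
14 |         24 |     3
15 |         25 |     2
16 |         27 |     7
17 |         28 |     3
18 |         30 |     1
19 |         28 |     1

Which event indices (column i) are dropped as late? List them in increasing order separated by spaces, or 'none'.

i=0 t=0 v=4: → [0,9); WM=−∞
i=1 t=3 v=7: → [3,12),[2,11),[1,10),[0,9); WM=−∞
i=2 t=7 v=2: → [7,16),[6,15),[5,14),[4,13),[3,12),[2,11),[1,10),[0,9); WM=7
i=3 t=7 v=5: → [7,16),[6,15),[5,14),[4,13),[3,12),[2,11),[1,10),[0,9); WM=7
i=4 t=7 v=8: → [7,16),[6,15),[5,14),[4,13),[3,12),[2,11),[1,10),[0,9); WM=7
i=5 t=8 v=1: → [8,17),[7,16),[6,15),[5,14),[4,13),[3,12),[2,11),[1,10),[0,9); WM=8
i=6 t=8 v=1: → [8,17),[7,16),[6,15),[5,14),[4,13),[3,12),[2,11),[1,10),[0,9); WM=8
i=7 t=0 v=9: DROP (t<8-4); WM=8
i=8 t=9 v=7: → [9,18),[8,17),[7,16),[6,15),[5,14),[4,13),[3,12),[2,11),[1,10); WM=9; [0,9) fires=8
i=9 t=10 v=6: → [10,19),[9,18),[8,17),[7,16),[6,15),[5,14),[4,13),[3,12),[2,11); WM=9
i=10 t=10 v=8: → [10,19),[9,18),[8,17),[7,16),[6,15),[5,14),[4,13),[3,12),[2,11); WM=9
i=11 t=12 v=6: → [12,21),[11,20),[10,19),[9,18),[8,17),[7,16),[6,15),[5,14),[4,13); WM=12; [1,10) fires=8 [2,11) fires=8 [3,12) fires=8
i=12 t=18 v=2: → [18,27),[17,26),[16,25),[15,24),[14,23),[13,22),[12,21),[11,20),[10,19); WM=12
i=13 t=21 v=5: → [21,30),[20,29),[19,28),[18,27),[17,26),[16,25),[15,24),[14,23),[13,22); WM=12
i=14 t=24 v=3: → [24,33),[23,32),[22,31),[21,30),[20,29),[19,28),[18,27),[17,26),[16,25); WM=24; [4,13) fires=8 [5,14) fires=8 [6,15) fires=8 [7,16) fires=8 [8,17) fires=8 [9,18) fires=8 [10,19) fires=8 [11,20) fires=6 [12,21) fires=6 [13,22) fires=5 [14,23) fires=5 [15,24) fires=5
i=15 t=25 v=2: → [25,34),[24,33),[23,32),[22,31),[21,30),[20,29),[19,28),[18,27),[17,26); WM=24
i=16 t=27 v=7: → [27,36),[26,35),[25,34),[24,33),[23,32),[22,31),[21,30),[20,29),[19,28); WM=24
i=17 t=28 v=3: → [28,37),[27,36),[26,35),[25,34),[24,33),[23,32),[22,31),[21,30),[20,29); WM=28; [16,25) fires=5 [17,26) fires=5 [18,27) fires=5 [19,28) fires=7
i=18 t=30 v=1: → [30,39),[29,38),[28,37),[27,36),[26,35),[25,34),[24,33),[23,32),[22,31); WM=28
i=19 t=28 v=1: → [28,37),[27,36),[26,35),[25,34),[24,33),[23,32),[22,31),[21,30),[20,29); WM=28

7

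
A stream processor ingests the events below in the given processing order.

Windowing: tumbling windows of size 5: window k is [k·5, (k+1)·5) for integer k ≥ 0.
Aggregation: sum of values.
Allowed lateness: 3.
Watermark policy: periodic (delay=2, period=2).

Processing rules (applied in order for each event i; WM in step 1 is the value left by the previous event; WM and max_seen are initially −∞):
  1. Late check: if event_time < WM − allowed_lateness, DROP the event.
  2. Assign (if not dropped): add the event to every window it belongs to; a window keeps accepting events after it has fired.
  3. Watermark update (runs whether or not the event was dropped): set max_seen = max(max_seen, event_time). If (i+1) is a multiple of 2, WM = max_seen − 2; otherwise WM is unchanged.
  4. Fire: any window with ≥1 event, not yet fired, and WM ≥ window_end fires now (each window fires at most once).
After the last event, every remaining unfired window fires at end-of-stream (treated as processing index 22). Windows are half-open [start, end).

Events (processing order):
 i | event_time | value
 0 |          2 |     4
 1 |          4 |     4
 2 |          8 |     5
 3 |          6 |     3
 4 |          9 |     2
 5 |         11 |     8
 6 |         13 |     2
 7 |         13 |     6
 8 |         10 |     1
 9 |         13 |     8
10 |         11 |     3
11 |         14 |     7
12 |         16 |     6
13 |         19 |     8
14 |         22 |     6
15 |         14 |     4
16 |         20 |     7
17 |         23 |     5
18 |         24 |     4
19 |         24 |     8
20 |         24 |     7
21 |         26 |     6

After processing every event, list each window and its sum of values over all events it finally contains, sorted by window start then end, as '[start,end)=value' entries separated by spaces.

i=0 t=2 v=4: → [0,5); WM=−∞
i=1 t=4 v=4: → [0,5); WM=2
i=2 t=8 v=5: → [5,10); WM=2
i=3 t=6 v=3: → [5,10); WM=6; [0,5) fires=8
i=4 t=9 v=2: → [5,10); WM=6
i=5 t=11 v=8: → [10,15); WM=9
i=6 t=13 v=2: → [10,15); WM=9
i=7 t=13 v=6: → [10,15); WM=11; [5,10) fires=10
i=8 t=10 v=1: → [10,15); WM=11
i=9 t=13 v=8: → [10,15); WM=11
i=10 t=11 v=3: → [10,15); WM=11
i=11 t=14 v=7: → [10,15); WM=12
i=12 t=16 v=6: → [15,20); WM=12
i=13 t=19 v=8: → [15,20); WM=17; [10,15) fires=35
i=14 t=22 v=6: → [20,25); WM=17
i=15 t=14 v=4: → [10,15); WM=20; [15,20) fires=14
i=16 t=20 v=7: → [20,25); WM=20
i=17 t=23 v=5: → [20,25); WM=21
i=18 t=24 v=4: → [20,25); WM=21
i=19 t=24 v=8: → [20,25); WM=22
i=20 t=24 v=7: → [20,25); WM=22
i=21 t=26 v=6: → [25,30); WM=24

[0,5)=8 [5,10)=10 [10,15)=39 [15,20)=14 [20,25)=37 [25,30)=6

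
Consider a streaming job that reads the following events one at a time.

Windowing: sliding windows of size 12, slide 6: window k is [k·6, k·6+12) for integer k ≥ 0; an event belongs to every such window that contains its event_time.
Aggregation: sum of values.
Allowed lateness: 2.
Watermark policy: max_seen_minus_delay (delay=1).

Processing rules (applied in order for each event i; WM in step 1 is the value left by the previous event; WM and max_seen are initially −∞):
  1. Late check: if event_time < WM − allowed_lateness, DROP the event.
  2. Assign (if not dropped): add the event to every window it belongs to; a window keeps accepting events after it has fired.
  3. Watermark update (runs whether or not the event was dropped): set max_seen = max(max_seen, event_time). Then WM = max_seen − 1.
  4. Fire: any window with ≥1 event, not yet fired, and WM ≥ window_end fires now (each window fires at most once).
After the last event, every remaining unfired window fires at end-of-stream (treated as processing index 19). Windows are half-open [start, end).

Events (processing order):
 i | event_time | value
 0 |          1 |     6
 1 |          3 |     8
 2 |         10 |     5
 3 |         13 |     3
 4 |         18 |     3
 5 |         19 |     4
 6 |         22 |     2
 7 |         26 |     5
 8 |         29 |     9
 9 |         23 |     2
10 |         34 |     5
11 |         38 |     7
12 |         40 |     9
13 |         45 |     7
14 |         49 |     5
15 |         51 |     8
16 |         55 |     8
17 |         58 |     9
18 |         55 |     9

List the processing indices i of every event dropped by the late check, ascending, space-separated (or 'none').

9

i=0 t=1 v=6: → [0,12); WM=0
i=1 t=3 v=8: → [0,12); WM=2
i=2 t=10 v=5: → [6,18),[0,12); WM=9
i=3 t=13 v=3: → [12,24),[6,18); WM=12; [0,12) fires=19
i=4 t=18 v=3: → [18,30),[12,24); WM=17
i=5 t=19 v=4: → [18,30),[12,24); WM=18; [6,18) fires=8
i=6 t=22 v=2: → [18,30),[12,24); WM=21
i=7 t=26 v=5: → [24,36),[18,30); WM=25; [12,24) fires=12
i=8 t=29 v=9: → [24,36),[18,30); WM=28
i=9 t=23 v=2: DROP (t<28-2); WM=28
i=10 t=34 v=5: → [30,42),[24,36); WM=33; [18,30) fires=23
i=11 t=38 v=7: → [36,48),[30,42); WM=37; [24,36) fires=19
i=12 t=40 v=9: → [36,48),[30,42); WM=39
i=13 t=45 v=7: → [42,54),[36,48); WM=44; [30,42) fires=21
i=14 t=49 v=5: → [48,60),[42,54); WM=48; [36,48) fires=23
i=15 t=51 v=8: → [48,60),[42,54); WM=50
i=16 t=55 v=8: → [54,66),[48,60); WM=54; [42,54) fires=20
i=17 t=58 v=9: → [54,66),[48,60); WM=57
i=18 t=55 v=9: → [54,66),[48,60); WM=57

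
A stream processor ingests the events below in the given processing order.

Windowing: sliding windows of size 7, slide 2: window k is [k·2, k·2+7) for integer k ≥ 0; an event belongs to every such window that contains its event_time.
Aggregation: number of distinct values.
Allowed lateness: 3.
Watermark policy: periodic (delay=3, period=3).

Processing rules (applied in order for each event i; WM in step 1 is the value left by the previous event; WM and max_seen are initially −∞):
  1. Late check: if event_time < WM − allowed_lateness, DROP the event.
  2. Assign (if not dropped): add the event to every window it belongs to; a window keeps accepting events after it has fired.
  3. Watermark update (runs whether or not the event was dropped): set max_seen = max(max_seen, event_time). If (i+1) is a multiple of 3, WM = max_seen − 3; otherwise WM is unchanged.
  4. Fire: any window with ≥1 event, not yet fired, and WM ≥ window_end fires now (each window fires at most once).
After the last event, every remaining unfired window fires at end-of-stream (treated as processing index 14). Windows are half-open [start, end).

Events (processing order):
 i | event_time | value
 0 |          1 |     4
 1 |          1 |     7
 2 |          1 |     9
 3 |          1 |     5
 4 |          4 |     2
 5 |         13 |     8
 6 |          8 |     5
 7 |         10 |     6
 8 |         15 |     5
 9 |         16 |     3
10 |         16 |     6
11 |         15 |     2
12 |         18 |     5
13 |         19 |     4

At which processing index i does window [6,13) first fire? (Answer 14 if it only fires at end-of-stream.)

11

i=0 t=1 v=4: → [0,7); WM=−∞
i=1 t=1 v=7: → [0,7); WM=−∞
i=2 t=1 v=9: → [0,7); WM=-2
i=3 t=1 v=5: → [0,7); WM=-2
i=4 t=4 v=2: → [4,11),[2,9),[0,7); WM=-2
i=5 t=13 v=8: → [12,19),[10,17),[8,15); WM=10; [0,7) fires=5 [2,9) fires=1
i=6 t=8 v=5: → [8,15),[6,13),[4,11),[2,9); WM=10
i=7 t=10 v=6: → [10,17),[8,15),[6,13),[4,11); WM=10
i=8 t=15 v=5: → [14,21),[12,19),[10,17); WM=12; [4,11) fires=3
i=9 t=16 v=3: → [16,23),[14,21),[12,19),[10,17); WM=12
i=10 t=16 v=6: → [16,23),[14,21),[12,19),[10,17); WM=12
i=11 t=15 v=2: → [14,21),[12,19),[10,17); WM=13; [6,13) fires=2
i=12 t=18 v=5: → [18,25),[16,23),[14,21),[12,19); WM=13
i=13 t=19 v=4: → [18,25),[16,23),[14,21); WM=13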